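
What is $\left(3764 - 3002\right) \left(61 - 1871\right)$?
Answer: $-1379220$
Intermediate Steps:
$\left(3764 - 3002\right) \left(61 - 1871\right) = 762 \left(-1810\right) = -1379220$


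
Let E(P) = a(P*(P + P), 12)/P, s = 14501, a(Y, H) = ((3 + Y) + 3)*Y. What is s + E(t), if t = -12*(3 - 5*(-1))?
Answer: -3525595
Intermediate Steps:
a(Y, H) = Y*(6 + Y) (a(Y, H) = (6 + Y)*Y = Y*(6 + Y))
t = -96 (t = -12*(3 + 5) = -12*8 = -96)
E(P) = 2*P*(6 + 2*P²) (E(P) = ((P*(P + P))*(6 + P*(P + P)))/P = ((P*(2*P))*(6 + P*(2*P)))/P = ((2*P²)*(6 + 2*P²))/P = (2*P²*(6 + 2*P²))/P = 2*P*(6 + 2*P²))
s + E(t) = 14501 + 4*(-96)*(3 + (-96)²) = 14501 + 4*(-96)*(3 + 9216) = 14501 + 4*(-96)*9219 = 14501 - 3540096 = -3525595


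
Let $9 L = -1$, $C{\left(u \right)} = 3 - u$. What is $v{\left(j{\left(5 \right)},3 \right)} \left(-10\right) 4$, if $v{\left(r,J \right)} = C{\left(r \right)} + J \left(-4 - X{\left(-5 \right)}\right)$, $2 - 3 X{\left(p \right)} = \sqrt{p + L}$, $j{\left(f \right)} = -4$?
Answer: $280 - \frac{40 i \sqrt{46}}{3} \approx 280.0 - 90.431 i$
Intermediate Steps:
$L = - \frac{1}{9}$ ($L = \frac{1}{9} \left(-1\right) = - \frac{1}{9} \approx -0.11111$)
$X{\left(p \right)} = \frac{2}{3} - \frac{\sqrt{- \frac{1}{9} + p}}{3}$ ($X{\left(p \right)} = \frac{2}{3} - \frac{\sqrt{p - \frac{1}{9}}}{3} = \frac{2}{3} - \frac{\sqrt{- \frac{1}{9} + p}}{3}$)
$v{\left(r,J \right)} = 3 - r + J \left(- \frac{14}{3} + \frac{i \sqrt{46}}{9}\right)$ ($v{\left(r,J \right)} = \left(3 - r\right) + J \left(-4 - \left(\frac{2}{3} - \frac{\sqrt{-1 + 9 \left(-5\right)}}{9}\right)\right) = \left(3 - r\right) + J \left(-4 - \left(\frac{2}{3} - \frac{\sqrt{-1 - 45}}{9}\right)\right) = \left(3 - r\right) + J \left(-4 - \left(\frac{2}{3} - \frac{\sqrt{-46}}{9}\right)\right) = \left(3 - r\right) + J \left(-4 - \left(\frac{2}{3} - \frac{i \sqrt{46}}{9}\right)\right) = \left(3 - r\right) + J \left(- \frac{14}{3} + \frac{i \sqrt{46}}{9}\right) = 3 - r + J \left(- \frac{14}{3} + \frac{i \sqrt{46}}{9}\right)$)
$v{\left(j{\left(5 \right)},3 \right)} \left(-10\right) 4 = \left(3 - -4 - 14 + \frac{1}{9} i 3 \sqrt{46}\right) \left(-10\right) 4 = \left(3 + 4 - 14 + \frac{i \sqrt{46}}{3}\right) \left(-10\right) 4 = \left(-7 + \frac{i \sqrt{46}}{3}\right) \left(-10\right) 4 = \left(70 - \frac{10 i \sqrt{46}}{3}\right) 4 = 280 - \frac{40 i \sqrt{46}}{3}$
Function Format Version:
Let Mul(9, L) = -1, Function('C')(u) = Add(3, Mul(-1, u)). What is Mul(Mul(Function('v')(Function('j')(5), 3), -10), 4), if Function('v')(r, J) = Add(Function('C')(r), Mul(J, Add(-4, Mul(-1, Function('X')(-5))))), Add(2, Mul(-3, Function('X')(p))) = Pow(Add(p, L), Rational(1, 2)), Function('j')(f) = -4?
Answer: Add(280, Mul(Rational(-40, 3), I, Pow(46, Rational(1, 2)))) ≈ Add(280.00, Mul(-90.431, I))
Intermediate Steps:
L = Rational(-1, 9) (L = Mul(Rational(1, 9), -1) = Rational(-1, 9) ≈ -0.11111)
Function('X')(p) = Add(Rational(2, 3), Mul(Rational(-1, 3), Pow(Add(Rational(-1, 9), p), Rational(1, 2)))) (Function('X')(p) = Add(Rational(2, 3), Mul(Rational(-1, 3), Pow(Add(p, Rational(-1, 9)), Rational(1, 2)))) = Add(Rational(2, 3), Mul(Rational(-1, 3), Pow(Add(Rational(-1, 9), p), Rational(1, 2)))))
Function('v')(r, J) = Add(3, Mul(-1, r), Mul(J, Add(Rational(-14, 3), Mul(Rational(1, 9), I, Pow(46, Rational(1, 2)))))) (Function('v')(r, J) = Add(Add(3, Mul(-1, r)), Mul(J, Add(-4, Mul(-1, Add(Rational(2, 3), Mul(Rational(-1, 9), Pow(Add(-1, Mul(9, -5)), Rational(1, 2)))))))) = Add(Add(3, Mul(-1, r)), Mul(J, Add(-4, Mul(-1, Add(Rational(2, 3), Mul(Rational(-1, 9), Pow(Add(-1, -45), Rational(1, 2)))))))) = Add(Add(3, Mul(-1, r)), Mul(J, Add(-4, Mul(-1, Add(Rational(2, 3), Mul(Rational(-1, 9), Pow(-46, Rational(1, 2)))))))) = Add(Add(3, Mul(-1, r)), Mul(J, Add(-4, Mul(-1, Add(Rational(2, 3), Mul(Rational(-1, 9), Mul(I, Pow(46, Rational(1, 2))))))))) = Add(Add(3, Mul(-1, r)), Mul(J, Add(-4, Mul(-1, Add(Rational(2, 3), Mul(Rational(-1, 9), I, Pow(46, Rational(1, 2)))))))) = Add(Add(3, Mul(-1, r)), Mul(J, Add(-4, Add(Rational(-2, 3), Mul(Rational(1, 9), I, Pow(46, Rational(1, 2))))))) = Add(Add(3, Mul(-1, r)), Mul(J, Add(Rational(-14, 3), Mul(Rational(1, 9), I, Pow(46, Rational(1, 2)))))) = Add(3, Mul(-1, r), Mul(J, Add(Rational(-14, 3), Mul(Rational(1, 9), I, Pow(46, Rational(1, 2)))))))
Mul(Mul(Function('v')(Function('j')(5), 3), -10), 4) = Mul(Mul(Add(3, Mul(-1, -4), Mul(Rational(-14, 3), 3), Mul(Rational(1, 9), I, 3, Pow(46, Rational(1, 2)))), -10), 4) = Mul(Mul(Add(3, 4, -14, Mul(Rational(1, 3), I, Pow(46, Rational(1, 2)))), -10), 4) = Mul(Mul(Add(-7, Mul(Rational(1, 3), I, Pow(46, Rational(1, 2)))), -10), 4) = Mul(Add(70, Mul(Rational(-10, 3), I, Pow(46, Rational(1, 2)))), 4) = Add(280, Mul(Rational(-40, 3), I, Pow(46, Rational(1, 2))))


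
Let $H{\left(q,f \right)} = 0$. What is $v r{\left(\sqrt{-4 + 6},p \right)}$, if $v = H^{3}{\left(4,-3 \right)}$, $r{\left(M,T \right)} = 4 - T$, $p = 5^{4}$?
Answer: $0$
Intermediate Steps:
$p = 625$
$v = 0$ ($v = 0^{3} = 0$)
$v r{\left(\sqrt{-4 + 6},p \right)} = 0 \left(4 - 625\right) = 0 \left(-621\right) = 0$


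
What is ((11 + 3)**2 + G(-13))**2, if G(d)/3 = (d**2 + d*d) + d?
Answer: 1371241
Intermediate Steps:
G(d) = 3*d + 6*d**2 (G(d) = 3*((d**2 + d*d) + d) = 3*((d**2 + d**2) + d) = 3*(2*d**2 + d) = 3*(d + 2*d**2) = 3*d + 6*d**2)
((11 + 3)**2 + G(-13))**2 = ((11 + 3)**2 + 3*(-13)*(1 + 2*(-13)))**2 = (14**2 + 3*(-13)*(1 - 26))**2 = (196 + 3*(-13)*(-25))**2 = (196 + 975)**2 = 1171**2 = 1371241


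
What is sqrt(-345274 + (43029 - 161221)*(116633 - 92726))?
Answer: 7*I*sqrt(57672682) ≈ 53160.0*I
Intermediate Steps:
sqrt(-345274 + (43029 - 161221)*(116633 - 92726)) = sqrt(-345274 - 118192*23907) = sqrt(-345274 - 2825616144) = sqrt(-2825961418) = 7*I*sqrt(57672682)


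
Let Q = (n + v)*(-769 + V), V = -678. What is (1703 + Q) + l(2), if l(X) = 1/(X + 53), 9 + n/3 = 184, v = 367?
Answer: -70896154/55 ≈ -1.2890e+6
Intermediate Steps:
n = 525 (n = -27 + 3*184 = -27 + 552 = 525)
l(X) = 1/(53 + X)
Q = -1290724 (Q = (525 + 367)*(-769 - 678) = 892*(-1447) = -1290724)
(1703 + Q) + l(2) = (1703 - 1290724) + 1/(53 + 2) = -1289021 + 1/55 = -70896154/55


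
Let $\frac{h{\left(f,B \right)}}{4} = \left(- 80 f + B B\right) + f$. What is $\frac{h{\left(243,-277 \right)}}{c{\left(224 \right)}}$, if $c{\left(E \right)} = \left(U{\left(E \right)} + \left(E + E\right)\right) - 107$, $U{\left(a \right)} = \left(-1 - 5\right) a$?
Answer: $- \frac{230128}{1003} \approx -229.44$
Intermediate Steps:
$U{\left(a \right)} = - 6 a$ ($U{\left(a \right)} = \left(-1 - 5\right) a = - 6 a$)
$c{\left(E \right)} = -107 - 4 E$ ($c{\left(E \right)} = \left(- 6 E + \left(E + E\right)\right) - 107 = \left(- 6 E + 2 E\right) - 107 = - 4 E - 107 = -107 - 4 E$)
$h{\left(f,B \right)} = - 316 f + 4 B^{2}$ ($h{\left(f,B \right)} = 4 \left(\left(- 80 f + B B\right) + f\right) = 4 \left(\left(- 80 f + B^{2}\right) + f\right) = 4 \left(\left(B^{2} - 80 f\right) + f\right) = 4 \left(B^{2} - 79 f\right) = - 316 f + 4 B^{2}$)
$\frac{h{\left(243,-277 \right)}}{c{\left(224 \right)}} = \frac{\left(-316\right) 243 + 4 \left(-277\right)^{2}}{-107 - 896} = \frac{-76788 + 4 \cdot 76729}{-107 - 896} = \frac{-76788 + 306916}{-1003} = 230128 \left(- \frac{1}{1003}\right) = - \frac{230128}{1003}$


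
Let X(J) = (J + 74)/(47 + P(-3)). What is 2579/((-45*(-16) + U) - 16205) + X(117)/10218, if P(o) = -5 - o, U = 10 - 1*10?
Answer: -236578471/1424031570 ≈ -0.16613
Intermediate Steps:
U = 0 (U = 10 - 10 = 0)
X(J) = 74/45 + J/45 (X(J) = (J + 74)/(47 + (-5 - 1*(-3))) = (74 + J)/(47 + (-5 + 3)) = (74 + J)/(47 - 2) = (74 + J)/45 = (74 + J)*(1/45) = 74/45 + J/45)
2579/((-45*(-16) + U) - 16205) + X(117)/10218 = 2579/((-45*(-16) + 0) - 16205) + (74/45 + (1/45)*117)/10218 = 2579/((720 + 0) - 16205) + (74/45 + 13/5)*(1/10218) = 2579/(720 - 16205) + (191/45)*(1/10218) = 2579/(-15485) + 191/459810 = 2579*(-1/15485) + 191/459810 = -2579/15485 + 191/459810 = -236578471/1424031570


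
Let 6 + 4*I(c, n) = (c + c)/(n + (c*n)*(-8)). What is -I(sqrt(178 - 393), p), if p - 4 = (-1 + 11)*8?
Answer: 867373/577962 - I*sqrt(215)/2311848 ≈ 1.5007 - 6.3425e-6*I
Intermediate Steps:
p = 84 (p = 4 + (-1 + 11)*8 = 4 + 10*8 = 4 + 80 = 84)
I(c, n) = -3/2 + c/(2*(n - 8*c*n)) (I(c, n) = -3/2 + ((c + c)/(n + (c*n)*(-8)))/4 = -3/2 + ((2*c)/(n - 8*c*n))/4 = -3/2 + (2*c/(n - 8*c*n))/4 = -3/2 + c/(2*(n - 8*c*n)))
-I(sqrt(178 - 393), p) = -(-sqrt(178 - 393) + 3*84 - 24*sqrt(178 - 393)*84)/(2*84*(-1 + 8*sqrt(178 - 393))) = -(-sqrt(-215) + 252 - 24*sqrt(-215)*84)/(2*84*(-1 + 8*sqrt(-215))) = -(-I*sqrt(215) + 252 - 24*I*sqrt(215)*84)/(2*84*(-1 + 8*(I*sqrt(215)))) = -(-I*sqrt(215) + 252 - 2016*I*sqrt(215))/(2*84*(-1 + 8*I*sqrt(215))) = -(252 - 2017*I*sqrt(215))/(2*84*(-1 + 8*I*sqrt(215))) = -(252 - 2017*I*sqrt(215))/(168*(-1 + 8*I*sqrt(215)))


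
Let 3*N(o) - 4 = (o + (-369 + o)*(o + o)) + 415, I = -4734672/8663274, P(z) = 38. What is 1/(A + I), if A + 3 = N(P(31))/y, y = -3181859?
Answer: -4594219391061/16281613836584 ≈ -0.28217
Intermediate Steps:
I = -789112/1443879 (I = -4734672*1/8663274 = -789112/1443879 ≈ -0.54652)
N(o) = 419/3 + o/3 + 2*o*(-369 + o)/3 (N(o) = 4/3 + ((o + (-369 + o)*(o + o)) + 415)/3 = 4/3 + ((o + (-369 + o)*(2*o)) + 415)/3 = 4/3 + ((o + 2*o*(-369 + o)) + 415)/3 = 4/3 + (415 + o + 2*o*(-369 + o))/3 = 4/3 + (415/3 + o/3 + 2*o*(-369 + o)/3) = 419/3 + o/3 + 2*o*(-369 + o)/3)
A = -9537344/3181859 (A = -3 + (419/3 - 737/3*38 + (2/3)*38**2)/(-3181859) = -3 + (419/3 - 28006/3 + (2/3)*1444)*(-1/3181859) = -3 + (419/3 - 28006/3 + 2888/3)*(-1/3181859) = -3 - 8233*(-1/3181859) = -3 + 8233/3181859 = -9537344/3181859 ≈ -2.9974)
1/(A + I) = 1/(-9537344/3181859 - 789112/1443879) = 1/(-16281613836584/4594219391061) = -4594219391061/16281613836584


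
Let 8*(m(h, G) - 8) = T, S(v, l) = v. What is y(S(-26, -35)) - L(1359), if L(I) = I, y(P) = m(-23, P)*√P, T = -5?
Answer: -1359 + 59*I*√26/8 ≈ -1359.0 + 37.605*I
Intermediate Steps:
m(h, G) = 59/8 (m(h, G) = 8 + (⅛)*(-5) = 8 - 5/8 = 59/8)
y(P) = 59*√P/8
y(S(-26, -35)) - L(1359) = 59*√(-26)/8 - 1*1359 = 59*(I*√26)/8 - 1359 = 59*I*√26/8 - 1359 = -1359 + 59*I*√26/8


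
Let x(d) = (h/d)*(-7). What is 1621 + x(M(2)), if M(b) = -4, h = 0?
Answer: 1621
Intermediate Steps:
x(d) = 0 (x(d) = (0/d)*(-7) = 0*(-7) = 0)
1621 + x(M(2)) = 1621 + 0 = 1621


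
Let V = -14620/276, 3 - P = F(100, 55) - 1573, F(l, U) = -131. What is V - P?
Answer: -121438/69 ≈ -1760.0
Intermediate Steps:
P = 1707 (P = 3 - (-131 - 1573) = 3 - 1*(-1704) = 3 + 1704 = 1707)
V = -3655/69 (V = -14620*1/276 = -3655/69 ≈ -52.971)
V - P = -3655/69 - 1*1707 = -3655/69 - 1707 = -121438/69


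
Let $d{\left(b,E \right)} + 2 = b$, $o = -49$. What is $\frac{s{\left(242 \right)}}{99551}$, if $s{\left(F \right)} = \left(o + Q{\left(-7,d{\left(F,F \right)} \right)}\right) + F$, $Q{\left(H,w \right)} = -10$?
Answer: $\frac{183}{99551} \approx 0.0018383$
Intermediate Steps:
$d{\left(b,E \right)} = -2 + b$
$s{\left(F \right)} = -59 + F$ ($s{\left(F \right)} = \left(-49 - 10\right) + F = -59 + F$)
$\frac{s{\left(242 \right)}}{99551} = \frac{-59 + 242}{99551} = 183 \cdot \frac{1}{99551} = \frac{183}{99551}$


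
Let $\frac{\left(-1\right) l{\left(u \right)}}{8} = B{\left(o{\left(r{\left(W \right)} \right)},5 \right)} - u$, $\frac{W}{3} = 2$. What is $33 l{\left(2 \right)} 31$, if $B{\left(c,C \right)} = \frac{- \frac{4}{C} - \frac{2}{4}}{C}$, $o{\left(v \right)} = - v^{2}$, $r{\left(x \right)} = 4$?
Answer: $\frac{462396}{25} \approx 18496.0$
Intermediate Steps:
$W = 6$ ($W = 3 \cdot 2 = 6$)
$B{\left(c,C \right)} = \frac{- \frac{1}{2} - \frac{4}{C}}{C}$ ($B{\left(c,C \right)} = \frac{- \frac{4}{C} - \frac{1}{2}}{C} = \frac{- \frac{1}{2} - \frac{4}{C}}{C}$)
$l{\left(u \right)} = \frac{52}{25} + 8 u$ ($l{\left(u \right)} = - 8 \left(\frac{-8 - 5}{2 \cdot 25} - u\right) = - 8 \left(\frac{1}{2} \cdot \frac{1}{25} \left(-8 - 5\right) - u\right) = - 8 \left(\frac{1}{2} \cdot \frac{1}{25} \left(-13\right) - u\right) = - 8 \left(- \frac{13}{50} - u\right) = \frac{52}{25} + 8 u$)
$33 l{\left(2 \right)} 31 = 33 \left(\frac{52}{25} + 8 \cdot 2\right) 31 = 33 \left(\frac{52}{25} + 16\right) 31 = 33 \cdot \frac{452}{25} \cdot 31 = \frac{14916}{25} \cdot 31 = \frac{462396}{25}$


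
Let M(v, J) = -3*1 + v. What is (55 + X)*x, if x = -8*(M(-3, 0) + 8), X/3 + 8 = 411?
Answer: -20224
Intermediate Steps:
X = 1209 (X = -24 + 3*411 = -24 + 1233 = 1209)
M(v, J) = -3 + v
x = -16 (x = -8*((-3 - 3) + 8) = -8*(-6 + 8) = -8*2 = -16)
(55 + X)*x = (55 + 1209)*(-16) = 1264*(-16) = -20224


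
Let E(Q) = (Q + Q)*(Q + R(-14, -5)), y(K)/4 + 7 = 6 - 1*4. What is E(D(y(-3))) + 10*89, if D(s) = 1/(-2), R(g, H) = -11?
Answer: 1803/2 ≈ 901.50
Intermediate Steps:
y(K) = -20 (y(K) = -28 + 4*(6 - 1*4) = -28 + 4*(6 - 4) = -28 + 4*2 = -28 + 8 = -20)
D(s) = -½
E(Q) = 2*Q*(-11 + Q) (E(Q) = (Q + Q)*(Q - 11) = (2*Q)*(-11 + Q) = 2*Q*(-11 + Q))
E(D(y(-3))) + 10*89 = 2*(-½)*(-11 - ½) + 10*89 = 2*(-½)*(-23/2) + 890 = 23/2 + 890 = 1803/2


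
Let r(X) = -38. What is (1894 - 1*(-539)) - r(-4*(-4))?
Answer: 2471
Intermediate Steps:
(1894 - 1*(-539)) - r(-4*(-4)) = (1894 - 1*(-539)) - 1*(-38) = (1894 + 539) + 38 = 2433 + 38 = 2471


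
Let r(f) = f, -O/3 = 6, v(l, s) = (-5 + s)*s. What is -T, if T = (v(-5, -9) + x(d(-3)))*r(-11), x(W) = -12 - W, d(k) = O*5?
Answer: 2244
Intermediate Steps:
v(l, s) = s*(-5 + s)
O = -18 (O = -3*6 = -18)
d(k) = -90 (d(k) = -18*5 = -90)
T = -2244 (T = (-9*(-5 - 9) + (-12 - 1*(-90)))*(-11) = (-9*(-14) + (-12 + 90))*(-11) = (126 + 78)*(-11) = 204*(-11) = -2244)
-T = -1*(-2244) = 2244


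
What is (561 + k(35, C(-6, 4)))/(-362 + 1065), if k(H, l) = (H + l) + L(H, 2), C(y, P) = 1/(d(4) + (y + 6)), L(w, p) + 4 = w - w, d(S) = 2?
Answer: 1185/1406 ≈ 0.84282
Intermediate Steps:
L(w, p) = -4 (L(w, p) = -4 + (w - w) = -4 + 0 = -4)
C(y, P) = 1/(8 + y) (C(y, P) = 1/(2 + (y + 6)) = 1/(2 + (6 + y)) = 1/(8 + y))
k(H, l) = -4 + H + l (k(H, l) = (H + l) - 4 = -4 + H + l)
(561 + k(35, C(-6, 4)))/(-362 + 1065) = (561 + (-4 + 35 + 1/(8 - 6)))/(-362 + 1065) = (561 + (-4 + 35 + 1/2))/703 = (561 + (-4 + 35 + 1/2))*(1/703) = (561 + 63/2)*(1/703) = (1185/2)*(1/703) = 1185/1406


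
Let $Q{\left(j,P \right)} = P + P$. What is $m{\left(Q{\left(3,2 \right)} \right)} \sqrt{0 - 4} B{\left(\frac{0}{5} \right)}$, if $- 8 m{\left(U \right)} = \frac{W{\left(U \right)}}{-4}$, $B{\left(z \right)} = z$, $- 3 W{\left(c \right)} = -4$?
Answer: $0$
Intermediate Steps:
$W{\left(c \right)} = \frac{4}{3}$ ($W{\left(c \right)} = \left(- \frac{1}{3}\right) \left(-4\right) = \frac{4}{3}$)
$Q{\left(j,P \right)} = 2 P$
$m{\left(U \right)} = \frac{1}{24}$ ($m{\left(U \right)} = - \frac{\frac{4}{3} \frac{1}{-4}}{8} = - \frac{\frac{4}{3} \left(- \frac{1}{4}\right)}{8} = \left(- \frac{1}{8}\right) \left(- \frac{1}{3}\right) = \frac{1}{24}$)
$m{\left(Q{\left(3,2 \right)} \right)} \sqrt{0 - 4} B{\left(\frac{0}{5} \right)} = \frac{\sqrt{0 - 4}}{24} \cdot \frac{0}{5} = \frac{\sqrt{-4}}{24} \cdot 0 \cdot \frac{1}{5} = \frac{2 i}{24} \cdot 0 = \frac{i}{12} \cdot 0 = 0$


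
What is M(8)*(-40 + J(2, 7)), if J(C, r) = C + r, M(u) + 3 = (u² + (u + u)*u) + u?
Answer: -6107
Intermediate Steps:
M(u) = -3 + u + 3*u² (M(u) = -3 + ((u² + (u + u)*u) + u) = -3 + ((u² + (2*u)*u) + u) = -3 + ((u² + 2*u²) + u) = -3 + (3*u² + u) = -3 + (u + 3*u²) = -3 + u + 3*u²)
M(8)*(-40 + J(2, 7)) = (-3 + 8 + 3*8²)*(-40 + (2 + 7)) = (-3 + 8 + 3*64)*(-40 + 9) = (-3 + 8 + 192)*(-31) = 197*(-31) = -6107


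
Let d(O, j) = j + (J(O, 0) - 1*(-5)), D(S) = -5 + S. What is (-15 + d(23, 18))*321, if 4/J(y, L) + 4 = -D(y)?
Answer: 27606/11 ≈ 2509.6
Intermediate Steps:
J(y, L) = 4/(1 - y) (J(y, L) = 4/(-4 - (-5 + y)) = 4/(-4 + (5 - y)) = 4/(1 - y))
d(O, j) = 5 + j - 4/(-1 + O) (d(O, j) = j + (-4/(-1 + O) - 1*(-5)) = j + (-4/(-1 + O) + 5) = j + (5 - 4/(-1 + O)) = 5 + j - 4/(-1 + O))
(-15 + d(23, 18))*321 = (-15 + (-4 + (-1 + 23)*(5 + 18))/(-1 + 23))*321 = (-15 + (-4 + 22*23)/22)*321 = (-15 + (-4 + 506)/22)*321 = (-15 + (1/22)*502)*321 = (-15 + 251/11)*321 = (86/11)*321 = 27606/11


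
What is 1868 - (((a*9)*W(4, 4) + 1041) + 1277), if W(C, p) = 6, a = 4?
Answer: -666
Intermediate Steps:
1868 - (((a*9)*W(4, 4) + 1041) + 1277) = 1868 - (((4*9)*6 + 1041) + 1277) = 1868 - ((36*6 + 1041) + 1277) = 1868 - ((216 + 1041) + 1277) = 1868 - (1257 + 1277) = 1868 - 1*2534 = 1868 - 2534 = -666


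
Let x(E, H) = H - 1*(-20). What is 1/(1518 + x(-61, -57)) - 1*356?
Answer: -527235/1481 ≈ -356.00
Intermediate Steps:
x(E, H) = 20 + H (x(E, H) = H + 20 = 20 + H)
1/(1518 + x(-61, -57)) - 1*356 = 1/(1518 + (20 - 57)) - 1*356 = 1/(1518 - 37) - 356 = 1/1481 - 356 = -527235/1481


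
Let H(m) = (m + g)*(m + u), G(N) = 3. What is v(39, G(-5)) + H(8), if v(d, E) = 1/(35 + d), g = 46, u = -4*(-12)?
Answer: 223777/74 ≈ 3024.0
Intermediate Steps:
u = 48
H(m) = (46 + m)*(48 + m) (H(m) = (m + 46)*(m + 48) = (46 + m)*(48 + m))
v(39, G(-5)) + H(8) = 1/(35 + 39) + (2208 + 8² + 94*8) = 1/74 + (2208 + 64 + 752) = 1/74 + 3024 = 223777/74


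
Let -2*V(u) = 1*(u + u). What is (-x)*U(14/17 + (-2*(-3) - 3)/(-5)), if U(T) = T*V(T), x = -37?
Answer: -13357/7225 ≈ -1.8487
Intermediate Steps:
V(u) = -u (V(u) = -(u + u)/2 = -2*u/2 = -u)
U(T) = -T**2 (U(T) = T*(-T) = -T**2)
(-x)*U(14/17 + (-2*(-3) - 3)/(-5)) = (-1*(-37))*(-(14/17 + (-2*(-3) - 3)/(-5))**2) = 37*(-(14*(1/17) + (6 - 3)*(-1/5))**2) = 37*(-(14/17 + 3*(-1/5))**2) = 37*(-(14/17 - 3/5)**2) = 37*(-(19/85)**2) = 37*(-1*361/7225) = 37*(-361/7225) = -13357/7225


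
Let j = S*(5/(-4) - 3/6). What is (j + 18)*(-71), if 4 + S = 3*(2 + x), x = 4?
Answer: 923/2 ≈ 461.50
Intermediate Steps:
S = 14 (S = -4 + 3*(2 + 4) = -4 + 3*6 = -4 + 18 = 14)
j = -49/2 (j = 14*(5/(-4) - 3/6) = 14*(5*(-1/4) - 3*1/6) = 14*(-5/4 - 1/2) = 14*(-7/4) = -49/2 ≈ -24.500)
(j + 18)*(-71) = (-49/2 + 18)*(-71) = -13/2*(-71) = 923/2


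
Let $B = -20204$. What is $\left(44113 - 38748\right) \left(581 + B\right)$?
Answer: $-105277395$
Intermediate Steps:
$\left(44113 - 38748\right) \left(581 + B\right) = \left(44113 - 38748\right) \left(581 - 20204\right) = 5365 \left(-19623\right) = -105277395$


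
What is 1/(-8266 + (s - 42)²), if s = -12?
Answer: -1/5350 ≈ -0.00018692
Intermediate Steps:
1/(-8266 + (s - 42)²) = 1/(-8266 + (-12 - 42)²) = 1/(-8266 + (-54)²) = 1/(-8266 + 2916) = 1/(-5350) = -1/5350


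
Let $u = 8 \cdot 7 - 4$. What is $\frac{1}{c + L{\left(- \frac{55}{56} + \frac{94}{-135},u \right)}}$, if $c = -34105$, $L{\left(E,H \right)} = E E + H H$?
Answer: $- \frac{57153600}{1794519182879} \approx -3.1849 \cdot 10^{-5}$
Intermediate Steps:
$u = 52$ ($u = 56 - 4 = 52$)
$L{\left(E,H \right)} = E^{2} + H^{2}$
$\frac{1}{c + L{\left(- \frac{55}{56} + \frac{94}{-135},u \right)}} = \frac{1}{-34105 + \left(\left(- \frac{55}{56} + \frac{94}{-135}\right)^{2} + 52^{2}\right)} = \frac{1}{-34105 + \left(\left(\left(-55\right) \frac{1}{56} + 94 \left(- \frac{1}{135}\right)\right)^{2} + 2704\right)} = \frac{1}{-34105 + \left(\left(- \frac{55}{56} - \frac{94}{135}\right)^{2} + 2704\right)} = \frac{1}{-34105 + \left(\left(- \frac{12689}{7560}\right)^{2} + 2704\right)} = \frac{1}{-34105 + \left(\frac{161010721}{57153600} + 2704\right)} = \frac{1}{-34105 + \frac{154704345121}{57153600}} = \frac{1}{- \frac{1794519182879}{57153600}} = - \frac{57153600}{1794519182879}$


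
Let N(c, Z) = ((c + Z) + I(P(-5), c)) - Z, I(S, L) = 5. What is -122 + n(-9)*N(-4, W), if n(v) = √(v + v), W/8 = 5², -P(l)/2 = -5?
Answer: -122 + 3*I*√2 ≈ -122.0 + 4.2426*I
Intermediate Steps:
P(l) = 10 (P(l) = -2*(-5) = 10)
W = 200 (W = 8*5² = 8*25 = 200)
n(v) = √2*√v (n(v) = √(2*v) = √2*√v)
N(c, Z) = 5 + c (N(c, Z) = ((c + Z) + 5) - Z = ((Z + c) + 5) - Z = (5 + Z + c) - Z = 5 + c)
-122 + n(-9)*N(-4, W) = -122 + (√2*√(-9))*(5 - 4) = -122 + (√2*(3*I))*1 = -122 + (3*I*√2)*1 = -122 + 3*I*√2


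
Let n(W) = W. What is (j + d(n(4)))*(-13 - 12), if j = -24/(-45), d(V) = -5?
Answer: 335/3 ≈ 111.67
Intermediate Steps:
j = 8/15 (j = -24*(-1/45) = 8/15 ≈ 0.53333)
(j + d(n(4)))*(-13 - 12) = (8/15 - 5)*(-13 - 12) = -67/15*(-25) = 335/3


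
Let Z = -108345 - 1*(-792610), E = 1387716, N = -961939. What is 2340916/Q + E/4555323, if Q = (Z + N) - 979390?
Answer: -743265055837/477194379306 ≈ -1.5576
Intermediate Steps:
Z = 684265 (Z = -108345 + 792610 = 684265)
Q = -1257064 (Q = (684265 - 961939) - 979390 = -277674 - 979390 = -1257064)
2340916/Q + E/4555323 = 2340916/(-1257064) + 1387716/4555323 = 2340916*(-1/1257064) + 1387716*(1/4555323) = -585229/314266 + 462572/1518441 = -743265055837/477194379306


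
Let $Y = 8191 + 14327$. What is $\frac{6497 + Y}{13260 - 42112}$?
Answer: $- \frac{29015}{28852} \approx -1.0056$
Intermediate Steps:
$Y = 22518$
$\frac{6497 + Y}{13260 - 42112} = \frac{6497 + 22518}{13260 - 42112} = \frac{29015}{-28852} = 29015 \left(- \frac{1}{28852}\right) = - \frac{29015}{28852}$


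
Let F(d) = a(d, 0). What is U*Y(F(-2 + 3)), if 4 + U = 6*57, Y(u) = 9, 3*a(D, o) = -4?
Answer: 3042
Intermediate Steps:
a(D, o) = -4/3 (a(D, o) = (⅓)*(-4) = -4/3)
F(d) = -4/3
U = 338 (U = -4 + 6*57 = -4 + 342 = 338)
U*Y(F(-2 + 3)) = 338*9 = 3042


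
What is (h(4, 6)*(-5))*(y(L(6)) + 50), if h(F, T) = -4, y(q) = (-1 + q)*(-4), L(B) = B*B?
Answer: -1800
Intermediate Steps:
L(B) = B**2
y(q) = 4 - 4*q
(h(4, 6)*(-5))*(y(L(6)) + 50) = (-4*(-5))*((4 - 4*6**2) + 50) = 20*((4 - 4*36) + 50) = 20*((4 - 144) + 50) = 20*(-140 + 50) = 20*(-90) = -1800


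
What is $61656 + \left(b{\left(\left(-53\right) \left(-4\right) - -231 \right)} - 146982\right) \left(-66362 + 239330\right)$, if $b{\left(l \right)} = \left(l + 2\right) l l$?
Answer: $15080011558320$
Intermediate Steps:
$b{\left(l \right)} = l^{2} \left(2 + l\right)$ ($b{\left(l \right)} = \left(2 + l\right) l l = l \left(2 + l\right) l = l^{2} \left(2 + l\right)$)
$61656 + \left(b{\left(\left(-53\right) \left(-4\right) - -231 \right)} - 146982\right) \left(-66362 + 239330\right) = 61656 + \left(\left(\left(-53\right) \left(-4\right) - -231\right)^{2} \left(2 - -443\right) - 146982\right) \left(-66362 + 239330\right) = 61656 + \left(\left(212 + 231\right)^{2} \left(2 + \left(212 + 231\right)\right) - 146982\right) 172968 = 61656 + \left(443^{2} \left(2 + 443\right) - 146982\right) 172968 = 61656 + \left(196249 \cdot 445 - 146982\right) 172968 = 61656 + \left(87330805 - 146982\right) 172968 = 61656 + 87183823 \cdot 172968 = 61656 + 15080011496664 = 15080011558320$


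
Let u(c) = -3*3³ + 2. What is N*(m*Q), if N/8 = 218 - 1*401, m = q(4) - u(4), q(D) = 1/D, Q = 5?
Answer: -580110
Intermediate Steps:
u(c) = -79 (u(c) = -3*27 + 2 = -81 + 2 = -79)
m = 317/4 (m = 1/4 - 1*(-79) = ¼ + 79 = 317/4 ≈ 79.250)
N = -1464 (N = 8*(218 - 1*401) = 8*(218 - 401) = 8*(-183) = -1464)
N*(m*Q) = -116022*5 = -1464*1585/4 = -580110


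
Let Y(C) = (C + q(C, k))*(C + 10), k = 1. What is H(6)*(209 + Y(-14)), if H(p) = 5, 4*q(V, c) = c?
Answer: 1320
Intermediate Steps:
q(V, c) = c/4
Y(C) = (10 + C)*(1/4 + C) (Y(C) = (C + (1/4)*1)*(C + 10) = (C + 1/4)*(10 + C) = (1/4 + C)*(10 + C) = (10 + C)*(1/4 + C))
H(6)*(209 + Y(-14)) = 5*(209 + (5/2 + (-14)**2 + (41/4)*(-14))) = 5*(209 + (5/2 + 196 - 287/2)) = 5*(209 + 55) = 5*264 = 1320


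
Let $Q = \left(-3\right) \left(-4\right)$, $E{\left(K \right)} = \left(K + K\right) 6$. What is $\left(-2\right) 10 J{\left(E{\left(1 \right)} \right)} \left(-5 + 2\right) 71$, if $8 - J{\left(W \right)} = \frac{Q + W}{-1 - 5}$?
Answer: $51120$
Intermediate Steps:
$E{\left(K \right)} = 12 K$ ($E{\left(K \right)} = 2 K 6 = 12 K$)
$Q = 12$
$J{\left(W \right)} = 10 + \frac{W}{6}$ ($J{\left(W \right)} = 8 - \frac{12 + W}{-1 - 5} = 8 - \frac{12 + W}{-6} = 8 - \left(12 + W\right) \left(- \frac{1}{6}\right) = 8 - \left(-2 - \frac{W}{6}\right) = 8 + \left(2 + \frac{W}{6}\right) = 10 + \frac{W}{6}$)
$\left(-2\right) 10 J{\left(E{\left(1 \right)} \right)} \left(-5 + 2\right) 71 = \left(-2\right) 10 \left(10 + \frac{12 \cdot 1}{6}\right) \left(-5 + 2\right) 71 = - 20 \left(10 + \frac{1}{6} \cdot 12\right) \left(-3\right) 71 = - 20 \left(10 + 2\right) \left(-3\right) 71 = - 20 \cdot 12 \left(-3\right) 71 = \left(-20\right) \left(-36\right) 71 = 720 \cdot 71 = 51120$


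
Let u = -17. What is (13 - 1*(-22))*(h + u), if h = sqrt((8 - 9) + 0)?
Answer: -595 + 35*I ≈ -595.0 + 35.0*I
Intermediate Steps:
h = I (h = sqrt(-1 + 0) = sqrt(-1) = I ≈ 1.0*I)
(13 - 1*(-22))*(h + u) = (13 - 1*(-22))*(I - 17) = (13 + 22)*(-17 + I) = 35*(-17 + I) = -595 + 35*I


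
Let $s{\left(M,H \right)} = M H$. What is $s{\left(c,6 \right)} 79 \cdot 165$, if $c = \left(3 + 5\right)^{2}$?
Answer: $5005440$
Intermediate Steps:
$c = 64$ ($c = 8^{2} = 64$)
$s{\left(M,H \right)} = H M$
$s{\left(c,6 \right)} 79 \cdot 165 = 6 \cdot 64 \cdot 79 \cdot 165 = 384 \cdot 79 \cdot 165 = 30336 \cdot 165 = 5005440$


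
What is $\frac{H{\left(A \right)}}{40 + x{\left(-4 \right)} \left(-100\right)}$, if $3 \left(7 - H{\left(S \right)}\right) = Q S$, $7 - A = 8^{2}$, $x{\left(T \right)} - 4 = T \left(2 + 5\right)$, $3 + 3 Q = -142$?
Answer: $- \frac{1367}{3660} \approx -0.3735$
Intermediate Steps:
$Q = - \frac{145}{3}$ ($Q = -1 + \frac{1}{3} \left(-142\right) = -1 - \frac{142}{3} = - \frac{145}{3} \approx -48.333$)
$x{\left(T \right)} = 4 + 7 T$ ($x{\left(T \right)} = 4 + T \left(2 + 5\right) = 4 + T 7 = 4 + 7 T$)
$A = -57$ ($A = 7 - 8^{2} = 7 - 64 = -57$)
$H{\left(S \right)} = 7 + \frac{145 S}{9}$ ($H{\left(S \right)} = 7 - \frac{\left(- \frac{145}{3}\right) S}{3} = 7 + \frac{145 S}{9}$)
$\frac{H{\left(A \right)}}{40 + x{\left(-4 \right)} \left(-100\right)} = \frac{7 + \frac{145}{9} \left(-57\right)}{40 + \left(4 + 7 \left(-4\right)\right) \left(-100\right)} = \frac{7 - \frac{2755}{3}}{40 + \left(4 - 28\right) \left(-100\right)} = - \frac{2734}{3 \left(40 - -2400\right)} = - \frac{2734}{3 \left(40 + 2400\right)} = - \frac{2734}{3 \cdot 2440} = \left(- \frac{2734}{3}\right) \frac{1}{2440} = - \frac{1367}{3660}$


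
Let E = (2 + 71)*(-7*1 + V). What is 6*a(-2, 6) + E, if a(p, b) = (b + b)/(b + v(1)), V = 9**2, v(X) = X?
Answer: 37886/7 ≈ 5412.3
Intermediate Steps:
V = 81
a(p, b) = 2*b/(1 + b) (a(p, b) = (b + b)/(b + 1) = (2*b)/(1 + b) = 2*b/(1 + b))
E = 5402 (E = (2 + 71)*(-7*1 + 81) = 73*(-7 + 81) = 73*74 = 5402)
6*a(-2, 6) + E = 6*(2*6/(1 + 6)) + 5402 = 6*(2*6/7) + 5402 = 6*(2*6*(1/7)) + 5402 = 6*(12/7) + 5402 = 72/7 + 5402 = 37886/7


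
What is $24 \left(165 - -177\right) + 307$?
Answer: $8515$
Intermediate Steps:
$24 \left(165 - -177\right) + 307 = 24 \left(165 + 177\right) + 307 = 24 \cdot 342 + 307 = 8208 + 307 = 8515$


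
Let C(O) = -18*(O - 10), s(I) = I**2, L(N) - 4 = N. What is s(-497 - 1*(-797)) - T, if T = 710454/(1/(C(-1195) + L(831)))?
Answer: -16002886350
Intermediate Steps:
L(N) = 4 + N
C(O) = 180 - 18*O (C(O) = -18*(-10 + O) = 180 - 18*O)
T = 16002976350 (T = 710454/(1/((180 - 18*(-1195)) + (4 + 831))) = 710454/(1/((180 + 21510) + 835)) = 710454/(1/(21690 + 835)) = 710454/(1/22525) = 710454*22525 = 16002976350)
s(-497 - 1*(-797)) - T = (-497 - 1*(-797))**2 - 1*16002976350 = (-497 + 797)**2 - 16002976350 = 300**2 - 16002976350 = 90000 - 16002976350 = -16002886350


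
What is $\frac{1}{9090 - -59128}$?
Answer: $\frac{1}{68218} \approx 1.4659 \cdot 10^{-5}$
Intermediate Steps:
$\frac{1}{9090 - -59128} = \frac{1}{9090 + 59128} = \frac{1}{68218}$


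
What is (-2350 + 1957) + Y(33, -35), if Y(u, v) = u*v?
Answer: -1548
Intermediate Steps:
(-2350 + 1957) + Y(33, -35) = (-2350 + 1957) + 33*(-35) = -393 - 1155 = -1548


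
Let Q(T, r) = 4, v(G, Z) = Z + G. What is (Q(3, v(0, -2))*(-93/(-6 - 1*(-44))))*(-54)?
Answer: 10044/19 ≈ 528.63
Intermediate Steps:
v(G, Z) = G + Z
(Q(3, v(0, -2))*(-93/(-6 - 1*(-44))))*(-54) = (4*(-93/(-6 - 1*(-44))))*(-54) = (4*(-93/(-6 + 44)))*(-54) = (4*(-93/38))*(-54) = -186/19*(-54) = 10044/19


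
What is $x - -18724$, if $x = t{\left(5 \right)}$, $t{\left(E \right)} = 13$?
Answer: $18737$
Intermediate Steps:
$x = 13$
$x - -18724 = 13 - -18724 = 13 + 18724 = 18737$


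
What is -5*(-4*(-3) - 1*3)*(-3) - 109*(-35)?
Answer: 3950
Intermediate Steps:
-5*(-4*(-3) - 1*3)*(-3) - 109*(-35) = -5*(12 - 3)*(-3) + 3815 = -5*9*(-3) + 3815 = -45*(-3) + 3815 = 135 + 3815 = 3950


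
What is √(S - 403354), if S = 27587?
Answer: I*√375767 ≈ 613.0*I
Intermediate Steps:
√(S - 403354) = √(27587 - 403354) = √(-375767) = I*√375767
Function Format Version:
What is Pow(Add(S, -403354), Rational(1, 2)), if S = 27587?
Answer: Mul(I, Pow(375767, Rational(1, 2))) ≈ Mul(613.00, I)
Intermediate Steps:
Pow(Add(S, -403354), Rational(1, 2)) = Pow(Add(27587, -403354), Rational(1, 2)) = Pow(-375767, Rational(1, 2)) = Mul(I, Pow(375767, Rational(1, 2)))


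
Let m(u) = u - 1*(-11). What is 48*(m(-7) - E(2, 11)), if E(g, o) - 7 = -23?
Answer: 960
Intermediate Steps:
E(g, o) = -16 (E(g, o) = 7 - 23 = -16)
m(u) = 11 + u (m(u) = u + 11 = 11 + u)
48*(m(-7) - E(2, 11)) = 48*((11 - 7) - 1*(-16)) = 48*(4 + 16) = 48*20 = 960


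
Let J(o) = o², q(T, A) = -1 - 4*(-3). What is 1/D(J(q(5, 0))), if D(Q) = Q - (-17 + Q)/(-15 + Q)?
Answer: 53/6361 ≈ 0.0083320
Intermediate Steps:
q(T, A) = 11 (q(T, A) = -1 + 12 = 11)
D(Q) = Q - (-17 + Q)/(-15 + Q)
1/D(J(q(5, 0))) = 1/((17 + (11²)² - 16*11²)/(-15 + 11²)) = 1/((17 + 121² - 16*121)/(-15 + 121)) = 1/((17 + 14641 - 1936)/106) = 1/((1/106)*12722) = 1/(6361/53) = 53/6361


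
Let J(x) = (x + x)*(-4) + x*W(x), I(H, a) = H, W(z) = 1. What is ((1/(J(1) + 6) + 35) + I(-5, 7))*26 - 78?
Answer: 676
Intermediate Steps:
J(x) = -7*x (J(x) = (x + x)*(-4) + x*1 = (2*x)*(-4) + x = -8*x + x = -7*x)
((1/(J(1) + 6) + 35) + I(-5, 7))*26 - 78 = ((1/(-7*1 + 6) + 35) - 5)*26 - 78 = ((1/(-7 + 6) + 35) - 5)*26 - 78 = ((1/(-1) + 35) - 5)*26 - 78 = ((-1 + 35) - 5)*26 - 78 = (34 - 5)*26 - 78 = 29*26 - 78 = 754 - 78 = 676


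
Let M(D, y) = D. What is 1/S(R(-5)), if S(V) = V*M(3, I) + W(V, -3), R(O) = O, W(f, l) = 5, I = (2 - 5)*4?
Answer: -1/10 ≈ -0.10000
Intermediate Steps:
I = -12 (I = -3*4 = -12)
S(V) = 5 + 3*V (S(V) = V*3 + 5 = 3*V + 5 = 5 + 3*V)
1/S(R(-5)) = 1/(5 + 3*(-5)) = 1/(5 - 15) = 1/(-10) = -1/10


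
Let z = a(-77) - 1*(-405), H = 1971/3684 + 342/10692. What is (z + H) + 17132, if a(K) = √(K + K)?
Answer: 6396231287/364716 + I*√154 ≈ 17538.0 + 12.41*I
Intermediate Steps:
a(K) = √2*√K (a(K) = √(2*K) = √2*√K)
H = 206795/364716 (H = 1971*(1/3684) + 342*(1/10692) = 657/1228 + 19/594 = 206795/364716 ≈ 0.56700)
z = 405 + I*√154 (z = √2*√(-77) - 1*(-405) = √2*(I*√77) + 405 = I*√154 + 405 = 405 + I*√154 ≈ 405.0 + 12.41*I)
(z + H) + 17132 = ((405 + I*√154) + 206795/364716) + 17132 = (147916775/364716 + I*√154) + 17132 = 6396231287/364716 + I*√154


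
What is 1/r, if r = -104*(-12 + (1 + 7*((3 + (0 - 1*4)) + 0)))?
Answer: 1/1872 ≈ 0.00053419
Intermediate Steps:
r = 1872 (r = -104*(-12 + (1 + 7*((3 + (0 - 4)) + 0))) = -104*(-12 + (1 + 7*((3 - 4) + 0))) = -104*(-12 + (1 + 7*(-1 + 0))) = -104*(-12 + (1 + 7*(-1))) = -104*(-12 + (1 - 7)) = -104*(-12 - 6) = -104*(-18) = 1872)
1/r = 1/1872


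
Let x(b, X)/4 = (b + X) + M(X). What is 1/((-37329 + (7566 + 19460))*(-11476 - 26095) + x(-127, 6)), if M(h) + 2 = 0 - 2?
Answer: 1/387093513 ≈ 2.5834e-9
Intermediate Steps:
M(h) = -4 (M(h) = -2 + (0 - 2) = -2 - 2 = -4)
x(b, X) = -16 + 4*X + 4*b (x(b, X) = 4*((b + X) - 4) = 4*((X + b) - 4) = 4*(-4 + X + b) = -16 + 4*X + 4*b)
1/((-37329 + (7566 + 19460))*(-11476 - 26095) + x(-127, 6)) = 1/((-37329 + (7566 + 19460))*(-11476 - 26095) + (-16 + 4*6 + 4*(-127))) = 1/((-37329 + 27026)*(-37571) + (-16 + 24 - 508)) = 1/(-10303*(-37571) - 500) = 1/(387094013 - 500) = 1/387093513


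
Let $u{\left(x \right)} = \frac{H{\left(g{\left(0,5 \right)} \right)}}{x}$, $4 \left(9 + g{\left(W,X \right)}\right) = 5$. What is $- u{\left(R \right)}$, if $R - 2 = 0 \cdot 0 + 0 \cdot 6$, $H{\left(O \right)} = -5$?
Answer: $\frac{5}{2} \approx 2.5$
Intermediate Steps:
$g{\left(W,X \right)} = - \frac{31}{4}$ ($g{\left(W,X \right)} = -9 + \frac{1}{4} \cdot 5 = -9 + \frac{5}{4} = - \frac{31}{4}$)
$R = 2$ ($R = 2 + \left(0 \cdot 0 + 0 \cdot 6\right) = 2 + \left(0 + 0\right) = 2 + 0 = 2$)
$u{\left(x \right)} = - \frac{5}{x}$
$- u{\left(R \right)} = - \frac{-5}{2} = \left(-1\right) \left(- \frac{5}{2}\right) = \frac{5}{2}$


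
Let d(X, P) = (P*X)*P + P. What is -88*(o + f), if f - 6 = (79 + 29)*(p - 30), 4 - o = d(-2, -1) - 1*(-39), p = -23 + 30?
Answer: 220880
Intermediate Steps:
p = 7
d(X, P) = P + X*P**2 (d(X, P) = X*P**2 + P = P + X*P**2)
o = -32 (o = 4 - (-(1 - 1*(-2)) - 1*(-39)) = 4 - (-(1 + 2) + 39) = 4 - (-1*3 + 39) = 4 - (-3 + 39) = 4 - 1*36 = 4 - 36 = -32)
f = -2478 (f = 6 + (79 + 29)*(7 - 30) = 6 + 108*(-23) = 6 - 2484 = -2478)
-88*(o + f) = -88*(-32 - 2478) = -88*(-2510) = 220880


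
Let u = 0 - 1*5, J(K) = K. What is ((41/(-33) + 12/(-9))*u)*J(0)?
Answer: 0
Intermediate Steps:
u = -5 (u = 0 - 5 = -5)
((41/(-33) + 12/(-9))*u)*J(0) = ((41/(-33) + 12/(-9))*(-5))*0 = ((41*(-1/33) + 12*(-1/9))*(-5))*0 = ((-41/33 - 4/3)*(-5))*0 = -85/33*(-5)*0 = (425/33)*0 = 0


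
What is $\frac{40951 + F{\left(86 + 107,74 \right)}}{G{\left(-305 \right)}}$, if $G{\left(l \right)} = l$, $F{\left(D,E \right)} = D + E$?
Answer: $- \frac{41218}{305} \approx -135.14$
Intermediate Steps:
$\frac{40951 + F{\left(86 + 107,74 \right)}}{G{\left(-305 \right)}} = \frac{40951 + \left(\left(86 + 107\right) + 74\right)}{-305} = \left(40951 + \left(193 + 74\right)\right) \left(- \frac{1}{305}\right) = \left(40951 + 267\right) \left(- \frac{1}{305}\right) = 41218 \left(- \frac{1}{305}\right) = - \frac{41218}{305}$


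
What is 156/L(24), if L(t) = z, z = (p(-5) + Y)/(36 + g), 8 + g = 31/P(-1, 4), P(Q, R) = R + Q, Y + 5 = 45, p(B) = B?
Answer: 1196/7 ≈ 170.86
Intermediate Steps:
Y = 40 (Y = -5 + 45 = 40)
P(Q, R) = Q + R
g = 7/3 (g = -8 + 31/(-1 + 4) = -8 + 31/3 = 7/3 ≈ 2.3333)
z = 21/23 (z = (-5 + 40)/(36 + 7/3) = 35/(115/3) = 35*(3/115) = 21/23 ≈ 0.91304)
L(t) = 21/23
156/L(24) = 156/(21/23) = (23/21)*156 = 1196/7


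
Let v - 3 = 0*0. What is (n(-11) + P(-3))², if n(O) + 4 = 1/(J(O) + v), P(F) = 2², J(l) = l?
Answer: 1/64 ≈ 0.015625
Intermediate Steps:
v = 3 (v = 3 + 0*0 = 3 + 0 = 3)
P(F) = 4
n(O) = -4 + 1/(3 + O) (n(O) = -4 + 1/(O + 3) = -4 + 1/(3 + O))
(n(-11) + P(-3))² = ((-11 - 4*(-11))/(3 - 11) + 4)² = ((-11 + 44)/(-8) + 4)² = (-⅛*33 + 4)² = (-33/8 + 4)² = (-⅛)² = 1/64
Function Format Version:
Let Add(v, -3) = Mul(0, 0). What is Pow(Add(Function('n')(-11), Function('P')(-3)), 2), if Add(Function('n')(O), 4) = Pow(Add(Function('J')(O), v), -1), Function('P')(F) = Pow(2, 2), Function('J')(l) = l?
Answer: Rational(1, 64) ≈ 0.015625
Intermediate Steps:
v = 3 (v = Add(3, Mul(0, 0)) = Add(3, 0) = 3)
Function('P')(F) = 4
Function('n')(O) = Add(-4, Pow(Add(3, O), -1)) (Function('n')(O) = Add(-4, Pow(Add(O, 3), -1)) = Add(-4, Pow(Add(3, O), -1)))
Pow(Add(Function('n')(-11), Function('P')(-3)), 2) = Pow(Add(Mul(Pow(Add(3, -11), -1), Add(-11, Mul(-4, -11))), 4), 2) = Pow(Add(Mul(Pow(-8, -1), Add(-11, 44)), 4), 2) = Pow(Add(Mul(Rational(-1, 8), 33), 4), 2) = Pow(Add(Rational(-33, 8), 4), 2) = Pow(Rational(-1, 8), 2) = Rational(1, 64)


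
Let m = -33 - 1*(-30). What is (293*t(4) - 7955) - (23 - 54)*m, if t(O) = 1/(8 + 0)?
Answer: -64091/8 ≈ -8011.4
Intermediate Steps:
t(O) = ⅛ (t(O) = 1/8 = ⅛)
m = -3 (m = -33 + 30 = -3)
(293*t(4) - 7955) - (23 - 54)*m = (293*(⅛) - 7955) - (23 - 54)*(-3) = (293/8 - 7955) - (-31)*(-3) = -63347/8 - 1*93 = -63347/8 - 93 = -64091/8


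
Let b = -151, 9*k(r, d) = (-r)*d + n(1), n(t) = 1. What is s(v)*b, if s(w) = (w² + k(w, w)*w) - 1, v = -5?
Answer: -16912/3 ≈ -5637.3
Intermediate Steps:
k(r, d) = ⅑ - d*r/9 (k(r, d) = ((-r)*d + 1)/9 = (-d*r + 1)/9 = (1 - d*r)/9 = ⅑ - d*r/9)
s(w) = -1 + w² + w*(⅑ - w²/9) (s(w) = (w² + (⅑ - w*w/9)*w) - 1 = (w² + (⅑ - w²/9)*w) - 1 = (w² + w*(⅑ - w²/9)) - 1 = -1 + w² + w*(⅑ - w²/9))
s(v)*b = (-1 + (-5)² - ⅑*(-5)³ + (⅑)*(-5))*(-151) = (-1 + 25 - ⅑*(-125) - 5/9)*(-151) = (-1 + 25 + 125/9 - 5/9)*(-151) = (112/3)*(-151) = -16912/3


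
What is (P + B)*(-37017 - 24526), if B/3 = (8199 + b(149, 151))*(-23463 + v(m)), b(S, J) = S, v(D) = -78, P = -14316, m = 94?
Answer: 36284221610160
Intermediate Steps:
B = -589560804 (B = 3*((8199 + 149)*(-23463 - 78)) = 3*(8348*(-23541)) = 3*(-196520268) = -589560804)
(P + B)*(-37017 - 24526) = (-14316 - 589560804)*(-37017 - 24526) = -589575120*(-61543) = 36284221610160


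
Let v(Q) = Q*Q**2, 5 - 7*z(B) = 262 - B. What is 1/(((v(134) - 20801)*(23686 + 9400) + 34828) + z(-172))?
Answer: 7/552441188773 ≈ 1.2671e-11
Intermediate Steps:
z(B) = -257/7 + B/7 (z(B) = 5/7 - (262 - B)/7 = 5/7 + (-262/7 + B/7) = -257/7 + B/7)
v(Q) = Q**3
1/(((v(134) - 20801)*(23686 + 9400) + 34828) + z(-172)) = 1/(((134**3 - 20801)*(23686 + 9400) + 34828) + (-257/7 + (1/7)*(-172))) = 1/(((2406104 - 20801)*33086 + 34828) + (-257/7 - 172/7)) = 1/((2385303*33086 + 34828) - 429/7) = 1/((78920135058 + 34828) - 429/7) = 1/(78920169886 - 429/7) = 1/(552441188773/7) = 7/552441188773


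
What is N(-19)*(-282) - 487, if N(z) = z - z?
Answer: -487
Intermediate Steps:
N(z) = 0
N(-19)*(-282) - 487 = 0*(-282) - 487 = 0 - 487 = -487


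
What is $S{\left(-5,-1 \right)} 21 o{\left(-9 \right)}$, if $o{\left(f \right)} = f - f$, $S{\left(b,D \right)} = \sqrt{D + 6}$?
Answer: $0$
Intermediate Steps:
$S{\left(b,D \right)} = \sqrt{6 + D}$
$o{\left(f \right)} = 0$
$S{\left(-5,-1 \right)} 21 o{\left(-9 \right)} = \sqrt{6 - 1} \cdot 21 \cdot 0 = \sqrt{5} \cdot 21 \cdot 0 = 21 \sqrt{5} \cdot 0 = 0$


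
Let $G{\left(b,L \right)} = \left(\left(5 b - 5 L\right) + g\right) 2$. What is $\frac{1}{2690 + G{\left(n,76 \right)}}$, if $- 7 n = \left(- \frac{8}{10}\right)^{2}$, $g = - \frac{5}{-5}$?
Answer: $\frac{35}{67588} \approx 0.00051784$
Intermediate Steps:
$g = 1$ ($g = \left(-5\right) \left(- \frac{1}{5}\right) = 1$)
$n = - \frac{16}{175}$ ($n = - \frac{\left(- \frac{8}{10}\right)^{2}}{7} = - \frac{\left(\left(-8\right) \frac{1}{10}\right)^{2}}{7} = - \frac{\left(- \frac{4}{5}\right)^{2}}{7} = \left(- \frac{1}{7}\right) \frac{16}{25} = - \frac{16}{175} \approx -0.091429$)
$G{\left(b,L \right)} = 2 - 10 L + 10 b$ ($G{\left(b,L \right)} = \left(\left(5 b - 5 L\right) + 1\right) 2 = \left(\left(- 5 L + 5 b\right) + 1\right) 2 = \left(1 - 5 L + 5 b\right) 2 = 2 - 10 L + 10 b$)
$\frac{1}{2690 + G{\left(n,76 \right)}} = \frac{1}{2690 + \left(2 - 760 + 10 \left(- \frac{16}{175}\right)\right)} = \frac{1}{2690 - \frac{26562}{35}} = \frac{1}{\frac{67588}{35}} = \frac{35}{67588}$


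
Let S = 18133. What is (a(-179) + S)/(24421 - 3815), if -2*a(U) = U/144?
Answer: 5222483/5934528 ≈ 0.88002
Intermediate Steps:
a(U) = -U/288 (a(U) = -U/(2*144) = -U/288)
(a(-179) + S)/(24421 - 3815) = (-1/288*(-179) + 18133)/(24421 - 3815) = (179/288 + 18133)/20606 = (5222483/288)*(1/20606) = 5222483/5934528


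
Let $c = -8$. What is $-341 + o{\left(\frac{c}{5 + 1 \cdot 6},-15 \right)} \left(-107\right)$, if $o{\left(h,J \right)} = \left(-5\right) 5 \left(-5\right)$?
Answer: $-13716$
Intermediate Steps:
$o{\left(h,J \right)} = 125$ ($o{\left(h,J \right)} = \left(-25\right) \left(-5\right) = 125$)
$-341 + o{\left(\frac{c}{5 + 1 \cdot 6},-15 \right)} \left(-107\right) = -341 + 125 \left(-107\right) = -341 - 13375 = -13716$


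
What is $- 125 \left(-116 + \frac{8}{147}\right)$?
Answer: $\frac{2130500}{147} \approx 14493.0$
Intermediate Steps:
$- 125 \left(-116 + \frac{8}{147}\right) = \left(-125\right) \left(- \frac{17044}{147}\right) = \frac{2130500}{147}$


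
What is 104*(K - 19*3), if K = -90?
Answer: -15288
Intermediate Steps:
104*(K - 19*3) = 104*(-90 - 19*3) = 104*(-90 - 57) = 104*(-147) = -15288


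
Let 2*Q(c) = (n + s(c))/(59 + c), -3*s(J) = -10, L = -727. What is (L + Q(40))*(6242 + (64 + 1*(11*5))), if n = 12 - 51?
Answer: -2747602145/594 ≈ -4.6256e+6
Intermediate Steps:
n = -39
s(J) = 10/3 (s(J) = -1/3*(-10) = 10/3)
Q(c) = -107/(6*(59 + c)) (Q(c) = ((-39 + 10/3)/(59 + c))/2 = (-107/(3*(59 + c)))/2 = -107/(6*(59 + c)))
(L + Q(40))*(6242 + (64 + 1*(11*5))) = (-727 - 107/(354 + 6*40))*(6242 + (64 + 1*(11*5))) = (-727 - 107/(354 + 240))*(6242 + (64 + 1*55)) = (-727 - 107/594)*(6242 + (64 + 55)) = (-727 - 107*1/594)*(6242 + 119) = (-727 - 107/594)*6361 = -431945/594*6361 = -2747602145/594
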